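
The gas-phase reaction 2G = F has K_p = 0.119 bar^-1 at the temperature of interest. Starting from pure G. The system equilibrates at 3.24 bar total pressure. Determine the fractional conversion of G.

Take 1 mol G as basis and let X be its fractional conversion, so ξ = 0.5X.
Mole table: n_G = 1 − X; n_F = 0.5X.
Total moles n_T = 1 − 0.5X.
Mole fractions y_i = n_i/n_T; K_p = p_F / (p_G^2) with p_i = y_i·P.
Equating to 0.119 bar^-1 and solving on 0 < X < 1: X = 0.373.

X = 0.373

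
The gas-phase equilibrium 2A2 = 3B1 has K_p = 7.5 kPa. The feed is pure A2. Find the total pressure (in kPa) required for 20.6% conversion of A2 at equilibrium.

Let X = conversion of A2 (basis 1 mol A2); extent of reaction ξ = 0.5X.
Moles: n_A2 = 1 − X; n_B1 = 1.5X.
Summing: n_T = 1 + 0.5X.
K_p = p_B1^3 / (p_A2^2) with p_i = (n_i/n_T)·P.
At X = 0.206: the mole-fraction product g(X) = Π y_i^ν_i = 0.04243. Since K_p = g(X)·P^{1}, P = (K_p/g)^(1/1) = (7.5/0.04243)^(1/1) = 177 kPa.

P = 177 kPa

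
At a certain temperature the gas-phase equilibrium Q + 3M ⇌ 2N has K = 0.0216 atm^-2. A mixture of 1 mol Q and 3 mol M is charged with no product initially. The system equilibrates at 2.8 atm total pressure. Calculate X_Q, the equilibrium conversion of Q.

X = 0.193

Take 1 mol Q as basis and let X be its fractional conversion, so ξ = X.
Moles: n_Q = 1 − X; n_M = 3 − 3X; n_N = 2X.
Summing: n_T = 4 − 2X.
Mole fractions y_i = n_i/n_T; K = p_N^2 / (p_Q p_M^3) with p_i = y_i·P.
Equating to 0.0216 atm^-2 and solving on 0 < X < 1: X = 0.193.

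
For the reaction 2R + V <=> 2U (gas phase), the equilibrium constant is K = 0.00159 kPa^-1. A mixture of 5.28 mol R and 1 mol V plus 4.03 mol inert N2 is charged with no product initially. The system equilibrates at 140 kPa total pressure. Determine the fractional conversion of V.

X = 0.294

Take 1 mol V as basis and let X be its fractional conversion, so ξ = X.
Mole table: n_R = 5.28 − 2X; n_V = 1 − X; n_U = 2X; n_I = 4.03 (inert).
Summing: n_T = 10.3 − X.
Mole fractions y_i = n_i/n_T; K = p_U^2 / (p_R^2 p_V) with p_i = y_i·P.
Equating to 0.00159 kPa^-1 and solving on 0 < X < 1: X = 0.294.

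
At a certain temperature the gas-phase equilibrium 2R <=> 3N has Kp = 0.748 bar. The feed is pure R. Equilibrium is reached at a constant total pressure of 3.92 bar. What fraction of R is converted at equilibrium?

X = 0.314

Let X = conversion of R (basis 1 mol R); extent of reaction ξ = 0.5X.
At extent ξ: n_R = 1 − X; n_N = 1.5X.
n_T = Σnᵢ = 1 + 0.5X.
y_i = n_i/n_T, p_i = y_i·P. Kp = p_N^3 / (p_R^2).
This yields a degree-3 equation in X; solving on (0,1), X = 0.314.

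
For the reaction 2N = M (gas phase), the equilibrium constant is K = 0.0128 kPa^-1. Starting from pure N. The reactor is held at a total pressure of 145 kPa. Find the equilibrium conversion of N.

Let X = conversion of N (basis 1 mol N); extent of reaction ξ = 0.5X.
Mole table: n_N = 1 − X; n_M = 0.5X.
Total moles n_T = 1 − 0.5X.
Mole fractions y_i = n_i/n_T; K = p_M / (p_N^2) with p_i = y_i·P.
Substituting and setting equal to 0.0128 kPa^-1 gives a polynomial in X; the root in (0,1) is X = 0.655.

X = 0.655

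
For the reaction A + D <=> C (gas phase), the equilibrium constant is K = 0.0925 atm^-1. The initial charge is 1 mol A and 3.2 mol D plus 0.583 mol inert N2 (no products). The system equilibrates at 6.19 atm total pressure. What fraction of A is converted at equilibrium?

Basis: 1 mol A initially; let X = conversion of A. Extent ξ = X.
Species balance: n_A = 1 − X; n_D = 3.2 − X; n_C = X; n_I = 0.583 (inert).
Total moles n_T = 4.78 − X.
y_i = n_i/n_T, p_i = y_i·P. K = p_C / (p_A p_D).
Equating to 0.0925 atm^-1 and solving on 0 < X < 1: X = 0.271.

X = 0.271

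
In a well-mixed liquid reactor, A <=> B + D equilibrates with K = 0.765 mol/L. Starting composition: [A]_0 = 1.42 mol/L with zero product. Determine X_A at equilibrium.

X = 0.512

Let X = conversion of A; extent ξ = 1.42·X mol/L.
Concentrations: [A] = 1.42 − 1.42X; [B] = 1.42X; [D] = 1.42X.
K = [B] [D] / ([A]).
Setting equal to 0.765 and solving for X on (0,1) gives X = 0.512.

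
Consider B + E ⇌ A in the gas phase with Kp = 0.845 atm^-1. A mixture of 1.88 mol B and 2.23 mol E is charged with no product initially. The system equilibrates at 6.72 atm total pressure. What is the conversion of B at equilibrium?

Take 1.88 mol B as basis and let X be its fractional conversion, so ξ = 1.88X.
Mole table: n_B = 1.88 − 1.88X; n_E = 2.23 − 1.88X; n_A = 1.88X.
n_T = Σnᵢ = 4.11 − 1.88X.
With p_i = (n_i/n_T)P, Kp = p_A / (p_B p_E).
Substituting and setting equal to 0.845 atm^-1 gives a polynomial in X; the root in (0,1) is X = 0.661.

X = 0.661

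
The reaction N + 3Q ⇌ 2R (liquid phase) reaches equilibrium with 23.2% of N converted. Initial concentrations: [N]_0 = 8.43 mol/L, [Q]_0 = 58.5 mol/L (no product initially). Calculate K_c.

K_c = 1.62e-05 (mol/L)^-2

Let X = conversion of N.
Concentrations: [N] = 8.43 − 8.43X; [Q] = 58.5 − 25.3X; [R] = 16.9X.
At X = 0.232: [N] = 6.47, [Q] = 52.6, [R] = 3.91.
K_c = [R]^2 / ([N] [Q]^3) = 1.62e-05 (mol/L)^-2.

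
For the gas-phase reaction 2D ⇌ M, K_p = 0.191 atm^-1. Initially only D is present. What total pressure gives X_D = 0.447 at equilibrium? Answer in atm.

P = 2.97 atm

Basis: 1 mol D initially; let X = conversion of D. Extent ξ = 0.5X.
Mole table: n_D = 1 − X; n_M = 0.5X.
n_T = Σnᵢ = 1 − 0.5X.
K_p = p_M / (p_D^2) with p_i = (n_i/n_T)·P.
At X = 0.447: the mole-fraction product g(X) = Π y_i^ν_i = 0.5675. Since K_p = g(X)·P^{-1}, P = (g/K_p)^(1/1) = (0.5675/0.191)^(1/1) = 2.97 atm.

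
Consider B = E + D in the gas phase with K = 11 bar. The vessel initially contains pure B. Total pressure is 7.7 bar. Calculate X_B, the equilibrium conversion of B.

X = 0.767

Basis: 1 mol B initially; let X = conversion of B. Extent ξ = X.
Species balance: n_B = 1 − X; n_E = X; n_D = X.
n_T = Σnᵢ = 1 + X.
y_i = n_i/n_T, p_i = y_i·P. K = p_E p_D / (p_B).
Setting this equal to 11 bar and taking the physical root (0 < X < 1) gives X = 0.767.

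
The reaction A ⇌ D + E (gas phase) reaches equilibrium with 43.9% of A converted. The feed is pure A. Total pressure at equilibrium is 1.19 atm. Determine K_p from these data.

K_p = 0.284 atm

Take 1 mol A as basis and let X be its fractional conversion, so ξ = X.
Mole table: n_A = 1 − X; n_D = X; n_E = X.
Total moles n_T = 1 + X.
At X = 0.439: n_A = 0.561, n_D = 0.439, n_E = 0.439, n_T = 1.44.
p_i = (n_i/n_T)·P. K_p = p_D p_E / (p_A) = 0.284 atm.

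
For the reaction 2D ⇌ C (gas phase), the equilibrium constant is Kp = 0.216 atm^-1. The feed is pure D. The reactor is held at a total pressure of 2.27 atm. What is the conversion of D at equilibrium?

Let X = conversion of D (basis 1 mol D); extent of reaction ξ = 0.5X.
Species balance: n_D = 1 − X; n_C = 0.5X.
Summing: n_T = 1 − 0.5X.
With p_i = (n_i/n_T)P, Kp = p_C / (p_D^2).
Substituting and setting equal to 0.216 atm^-1 gives a polynomial in X; the root in (0,1) is X = 0.419.

X = 0.419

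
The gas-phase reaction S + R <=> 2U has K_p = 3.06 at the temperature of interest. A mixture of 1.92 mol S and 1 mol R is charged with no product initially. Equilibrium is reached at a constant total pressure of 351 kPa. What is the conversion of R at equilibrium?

Basis: 1 mol R initially; let X = conversion of R. Extent ξ = X.
At extent ξ: n_S = 1.92 − X; n_R = 1 − X; n_U = 2X.
n_T stays at 2.92 (no change in mole number).
With p_i = (n_i/n_T)P, K_p = p_U^2 / (p_S p_R).
Substituting and setting equal to 3.06 gives a polynomial in X; the root in (0,1) is X = 0.617.

X = 0.617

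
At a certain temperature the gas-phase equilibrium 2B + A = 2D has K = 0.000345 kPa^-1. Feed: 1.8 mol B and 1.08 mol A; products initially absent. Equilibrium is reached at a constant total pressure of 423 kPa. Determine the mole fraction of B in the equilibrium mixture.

y_B = 0.542

Take 1.8 mol B as basis and let X be its fractional conversion, so ξ = 0.9X.
Species balance: n_B = 1.8 − 1.8X; n_A = 1.08 − 0.9X; n_D = 1.8X.
Total moles n_T = 2.88 − 0.9X.
y_i = n_i/n_T, p_i = y_i·P. K = p_D^2 / (p_B^2 p_A).
Setting this equal to 0.000345 kPa^-1 and taking the physical root (0 < X < 1) gives X = 0.182.
Then n_B = 1.47, n_T = 2.72, so y_B = 0.542.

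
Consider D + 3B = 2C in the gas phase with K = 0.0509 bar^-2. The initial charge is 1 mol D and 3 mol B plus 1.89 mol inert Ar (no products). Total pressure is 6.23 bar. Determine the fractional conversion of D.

X = 0.321

Let X = conversion of D (basis 1 mol D); extent of reaction ξ = X.
Species balance: n_D = 1 − X; n_B = 3 − 3X; n_C = 2X; n_I = 1.89 (inert).
n_T = Σnᵢ = 5.89 − 2X.
Mole fractions y_i = n_i/n_T; K = p_C^2 / (p_D p_B^3) with p_i = y_i·P.
Substituting and setting equal to 0.0509 bar^-2 gives a polynomial in X; the root in (0,1) is X = 0.321.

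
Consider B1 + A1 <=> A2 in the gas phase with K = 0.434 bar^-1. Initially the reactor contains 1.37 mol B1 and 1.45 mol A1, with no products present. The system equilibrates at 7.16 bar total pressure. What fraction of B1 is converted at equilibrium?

Take 1.37 mol B1 as basis and let X be its fractional conversion, so ξ = 1.37X.
Species balance: n_B1 = 1.37 − 1.37X; n_A1 = 1.45 − 1.37X; n_A2 = 1.37X.
Total moles n_T = 2.82 − 1.37X.
With p_i = (n_i/n_T)P, K = p_A2 / (p_B1 p_A1).
This yields a degree-2 equation in X; solving on (0,1), X = 0.521.

X = 0.521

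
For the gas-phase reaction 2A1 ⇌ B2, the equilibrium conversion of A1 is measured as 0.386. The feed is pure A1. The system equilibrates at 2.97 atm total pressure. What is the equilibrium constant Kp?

Let X = conversion of A1 (basis 1 mol A1); extent of reaction ξ = 0.5X.
Species balance: n_A1 = 1 − X; n_B2 = 0.5X.
Total moles n_T = 1 − 0.5X.
At X = 0.386: n_A1 = 0.614, n_B2 = 0.193, n_T = 0.807.
p_i = (n_i/n_T)·P. Kp = p_B2 / (p_A1^2) = 0.139 atm^-1.

Kp = 0.139 atm^-1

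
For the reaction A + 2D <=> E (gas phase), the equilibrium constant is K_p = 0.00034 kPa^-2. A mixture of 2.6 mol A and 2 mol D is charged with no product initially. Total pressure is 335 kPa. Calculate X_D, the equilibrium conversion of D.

X = 0.837

Basis: 2 mol D initially; let X = conversion of D. Extent ξ = X.
Moles: n_A = 2.6 − X; n_D = 2 − 2X; n_E = X.
Summing: n_T = 4.6 − 2X.
Mole fractions y_i = n_i/n_T; K_p = p_E / (p_A p_D^2) with p_i = y_i·P.
This yields a degree-3 equation in X; solving on (0,1), X = 0.837.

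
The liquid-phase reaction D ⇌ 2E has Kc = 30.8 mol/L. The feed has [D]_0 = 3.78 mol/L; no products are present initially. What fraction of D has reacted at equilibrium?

Let X = conversion of D; extent ξ = 3.78·X mol/L.
Concentrations: [D] = 3.78 − 3.78X; [E] = 7.56X.
Kc = [E]^2 / ([D]).
This equals 30.8 at X = 0.735 (the root in 0 < X < 1).

X = 0.735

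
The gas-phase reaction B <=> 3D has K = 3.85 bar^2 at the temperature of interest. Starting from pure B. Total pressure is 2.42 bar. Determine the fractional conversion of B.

X = 0.358

Let X = conversion of B (basis 1 mol B); extent of reaction ξ = X.
Mole table: n_B = 1 − X; n_D = 3X.
Total moles n_T = 1 + 2X.
With p_i = (n_i/n_T)P, K = p_D^3 / (p_B).
Equating to 3.85 bar^2 and solving on 0 < X < 1: X = 0.358.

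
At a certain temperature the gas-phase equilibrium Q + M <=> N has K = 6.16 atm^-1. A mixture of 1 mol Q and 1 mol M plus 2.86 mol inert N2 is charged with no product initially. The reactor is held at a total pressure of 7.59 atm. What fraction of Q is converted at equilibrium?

X = 0.744

Let X = conversion of Q (basis 1 mol Q); extent of reaction ξ = X.
Mole table: n_Q = 1 − X; n_M = 1 − X; n_N = X; n_I = 2.86 (inert).
Total moles n_T = 4.86 − X.
Mole fractions y_i = n_i/n_T; K = p_N / (p_Q p_M) with p_i = y_i·P.
This yields a degree-2 equation in X; solving on (0,1), X = 0.744.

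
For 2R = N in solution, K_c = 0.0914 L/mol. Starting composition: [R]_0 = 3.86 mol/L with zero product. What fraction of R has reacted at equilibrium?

X = 0.323

Let X = conversion of R; extent ξ = 3.86X/2 mol/L.
Concentrations: [R] = 3.86 − 3.86X; [N] = 1.93X.
K_c = [N] / ([R]^2).
Setting equal to 0.0914 and solving for X on (0,1) gives X = 0.323.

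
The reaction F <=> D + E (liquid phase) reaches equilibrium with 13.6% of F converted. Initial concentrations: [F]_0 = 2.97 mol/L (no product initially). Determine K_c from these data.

K_c = 0.0636 mol/L

Let X = conversion of F.
Concentrations: [F] = 2.97 − 2.97X; [D] = 2.97X; [E] = 2.97X.
At X = 0.136: [F] = 2.57, [D] = 0.404, [E] = 0.404.
K_c = [D] [E] / ([F]) = 0.0636 mol/L.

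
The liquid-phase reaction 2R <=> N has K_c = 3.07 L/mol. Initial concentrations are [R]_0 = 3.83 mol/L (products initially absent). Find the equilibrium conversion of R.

Let X = conversion of R; extent ξ = 3.83X/2 mol/L.
Concentrations: [R] = 3.83 − 3.83X; [N] = 1.92X.
K_c = [N] / ([R]^2).
Equating to 3.07 L/mol: the physical root is X = 0.814.

X = 0.814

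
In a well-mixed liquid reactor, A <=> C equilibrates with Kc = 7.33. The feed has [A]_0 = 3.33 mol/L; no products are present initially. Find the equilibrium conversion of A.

X = 0.880

Let X = conversion of A; extent ξ = 3.33·X mol/L.
Concentrations: [A] = 3.33 − 3.33X; [C] = 3.33X.
Kc = [C] / ([A]).
Solving Kc = 7.33 for X ∈ (0,1): X = 0.880.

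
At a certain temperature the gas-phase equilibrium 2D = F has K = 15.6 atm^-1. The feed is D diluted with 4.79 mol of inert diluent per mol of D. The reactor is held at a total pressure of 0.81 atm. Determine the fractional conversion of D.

X = 0.630

Take 1 mol D as basis and let X be its fractional conversion, so ξ = 0.5X.
Mole table: n_D = 1 − X; n_F = 0.5X; n_I = 4.79 (inert).
Total moles n_T = 5.79 − 0.5X.
y_i = n_i/n_T, p_i = y_i·P. K = p_F / (p_D^2).
Substituting and setting equal to 15.6 atm^-1 gives a polynomial in X; the root in (0,1) is X = 0.630.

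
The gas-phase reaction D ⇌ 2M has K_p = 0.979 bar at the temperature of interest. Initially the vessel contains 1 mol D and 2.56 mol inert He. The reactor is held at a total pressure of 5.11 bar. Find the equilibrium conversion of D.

Take 1 mol D as basis and let X be its fractional conversion, so ξ = X.
Mole table: n_D = 1 − X; n_M = 2X; n_I = 2.56 (inert).
Summing: n_T = 3.56 + X.
y_i = n_i/n_T, p_i = y_i·P. K_p = p_M^2 / (p_D).
Substituting and setting equal to 0.979 bar gives a polynomial in X; the root in (0,1) is X = 0.349.

X = 0.349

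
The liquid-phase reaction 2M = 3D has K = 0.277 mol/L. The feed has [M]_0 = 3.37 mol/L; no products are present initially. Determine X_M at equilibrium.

Let X = conversion of M; extent ξ = 3.37X/2 mol/L.
Concentrations: [M] = 3.37 − 3.37X; [D] = 5.05X.
K = [D]^3 / ([M]^2).
Equating to 0.277 mol/L: the physical root is X = 0.241.

X = 0.241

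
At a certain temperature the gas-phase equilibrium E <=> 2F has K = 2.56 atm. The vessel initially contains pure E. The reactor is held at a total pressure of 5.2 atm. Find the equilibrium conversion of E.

Take 1 mol E as basis and let X be its fractional conversion, so ξ = X.
Moles: n_E = 1 − X; n_F = 2X.
Total moles n_T = 1 + X.
With p_i = (n_i/n_T)P, K = p_F^2 / (p_E).
Setting this equal to 2.56 atm and taking the physical root (0 < X < 1) gives X = 0.331.

X = 0.331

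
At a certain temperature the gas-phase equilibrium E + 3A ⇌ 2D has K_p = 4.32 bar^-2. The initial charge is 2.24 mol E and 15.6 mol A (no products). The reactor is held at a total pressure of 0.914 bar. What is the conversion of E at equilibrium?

X = 0.751

Let X = conversion of E (basis 2.24 mol E); extent of reaction ξ = 2.24X.
Mole table: n_E = 2.24 − 2.24X; n_A = 15.6 − 6.72X; n_D = 4.48X.
n_T = Σnᵢ = 17.8 − 4.48X.
y_i = n_i/n_T, p_i = y_i·P. K_p = p_D^2 / (p_E p_A^3).
Setting this equal to 4.32 bar^-2 and taking the physical root (0 < X < 1) gives X = 0.751.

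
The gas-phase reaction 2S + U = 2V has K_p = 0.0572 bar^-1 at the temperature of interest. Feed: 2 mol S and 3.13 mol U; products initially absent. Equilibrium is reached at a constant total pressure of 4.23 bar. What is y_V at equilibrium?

Take 2 mol S as basis and let X be its fractional conversion, so ξ = X.
At extent ξ: n_S = 2 − 2X; n_U = 3.13 − X; n_V = 2X.
Summing: n_T = 5.13 − X.
Mole fractions y_i = n_i/n_T; K_p = p_V^2 / (p_S^2 p_U) with p_i = y_i·P.
Substituting and setting equal to 0.0572 bar^-1 gives a polynomial in X; the root in (0,1) is X = 0.274.
Then n_V = 0.548, n_T = 4.86, so y_V = 0.113.

y_V = 0.113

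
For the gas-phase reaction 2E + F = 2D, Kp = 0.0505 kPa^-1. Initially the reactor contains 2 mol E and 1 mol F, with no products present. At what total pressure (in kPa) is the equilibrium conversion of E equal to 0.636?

Basis: 2 mol E initially; let X = conversion of E. Extent ξ = X.
Mole table: n_E = 2 − 2X; n_F = 1 − X; n_D = 2X.
Summing: n_T = 3 − X.
Kp = p_D^2 / (p_E^2 p_F) with p_i = (n_i/n_T)·P.
At X = 0.636: the mole-fraction product g(X) = Π y_i^ν_i = 19.83. Since Kp = g(X)·P^{-1}, P = (g/Kp)^(1/1) = (19.83/0.0505)^(1/1) = 393 kPa.

P = 393 kPa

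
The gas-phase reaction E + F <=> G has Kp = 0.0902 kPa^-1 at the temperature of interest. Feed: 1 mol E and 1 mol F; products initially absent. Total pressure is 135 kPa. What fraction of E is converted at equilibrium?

Let X = conversion of E (basis 1 mol E); extent of reaction ξ = X.
Mole table: n_E = 1 − X; n_F = 1 − X; n_G = X.
Summing: n_T = 2 − X.
y_i = n_i/n_T, p_i = y_i·P. Kp = p_G / (p_E p_F).
Equating to 0.0902 kPa^-1 and solving on 0 < X < 1: X = 0.725.

X = 0.725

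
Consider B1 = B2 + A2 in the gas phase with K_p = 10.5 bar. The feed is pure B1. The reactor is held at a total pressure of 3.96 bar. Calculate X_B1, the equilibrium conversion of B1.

Basis: 1 mol B1 initially; let X = conversion of B1. Extent ξ = X.
Moles: n_B1 = 1 − X; n_B2 = X; n_A2 = X.
Total moles n_T = 1 + X.
y_i = n_i/n_T, p_i = y_i·P. K_p = p_B2 p_A2 / (p_B1).
Substituting and setting equal to 10.5 bar gives a polynomial in X; the root in (0,1) is X = 0.852.

X = 0.852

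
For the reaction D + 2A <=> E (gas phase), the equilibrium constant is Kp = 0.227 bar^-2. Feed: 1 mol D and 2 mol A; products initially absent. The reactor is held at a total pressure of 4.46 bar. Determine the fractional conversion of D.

X = 0.520

Take 1 mol D as basis and let X be its fractional conversion, so ξ = X.
Moles: n_D = 1 − X; n_A = 2 − 2X; n_E = X.
n_T = Σnᵢ = 3 − 2X.
Mole fractions y_i = n_i/n_T; Kp = p_E / (p_D p_A^2) with p_i = y_i·P.
This yields a degree-3 equation in X; solving on (0,1), X = 0.520.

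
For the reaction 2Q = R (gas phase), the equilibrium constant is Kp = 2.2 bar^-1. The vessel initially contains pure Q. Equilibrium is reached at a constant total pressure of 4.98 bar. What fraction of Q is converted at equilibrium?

X = 0.851

Let X = conversion of Q (basis 1 mol Q); extent of reaction ξ = 0.5X.
Moles: n_Q = 1 − X; n_R = 0.5X.
Total moles n_T = 1 − 0.5X.
y_i = n_i/n_T, p_i = y_i·P. Kp = p_R / (p_Q^2).
Substituting and setting equal to 2.2 bar^-1 gives a polynomial in X; the root in (0,1) is X = 0.851.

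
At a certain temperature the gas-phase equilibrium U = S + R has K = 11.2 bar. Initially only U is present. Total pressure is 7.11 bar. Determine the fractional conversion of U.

X = 0.782

Take 1 mol U as basis and let X be its fractional conversion, so ξ = X.
Species balance: n_U = 1 − X; n_S = X; n_R = X.
Total moles n_T = 1 + X.
Mole fractions y_i = n_i/n_T; K = p_S p_R / (p_U) with p_i = y_i·P.
This yields a degree-2 equation in X; solving on (0,1), X = 0.782.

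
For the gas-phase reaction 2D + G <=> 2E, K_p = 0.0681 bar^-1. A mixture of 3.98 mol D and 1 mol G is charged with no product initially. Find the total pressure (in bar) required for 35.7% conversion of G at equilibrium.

Let X = conversion of G (basis 1 mol G); extent of reaction ξ = X.
Mole table: n_D = 3.98 − 2X; n_G = 1 − X; n_E = 2X.
Total moles n_T = 4.98 − X.
K_p = p_E^2 / (p_D^2 p_G) with p_i = (n_i/n_T)·P.
At X = 0.357: the mole-fraction product g(X) = Π y_i^ν_i = 0.3436. Since K_p = g(X)·P^{-1}, P = (g/K_p)^(1/1) = (0.3436/0.0681)^(1/1) = 5.05 bar.

P = 5.05 bar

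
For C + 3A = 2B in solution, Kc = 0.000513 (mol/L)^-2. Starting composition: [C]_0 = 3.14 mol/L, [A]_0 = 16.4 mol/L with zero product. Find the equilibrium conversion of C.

X = 0.278

Let X = conversion of C; extent ξ = 3.14·X mol/L.
Concentrations: [C] = 3.14 − 3.14X; [A] = 16.4 − 9.42X; [B] = 6.28X.
Kc = [B]^2 / ([C] [A]^3).
Solving Kc = 0.000513 for X ∈ (0,1): X = 0.278.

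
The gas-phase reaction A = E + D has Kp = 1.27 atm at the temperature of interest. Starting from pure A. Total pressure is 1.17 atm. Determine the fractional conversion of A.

Basis: 1 mol A initially; let X = conversion of A. Extent ξ = X.
At extent ξ: n_A = 1 − X; n_E = X; n_D = X.
n_T = Σnᵢ = 1 + X.
Mole fractions y_i = n_i/n_T; Kp = p_E p_D / (p_A) with p_i = y_i·P.
This yields a degree-2 equation in X; solving on (0,1), X = 0.721.

X = 0.721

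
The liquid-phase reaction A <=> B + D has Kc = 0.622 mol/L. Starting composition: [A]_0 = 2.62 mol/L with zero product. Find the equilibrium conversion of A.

X = 0.383

Let X = conversion of A; extent ξ = 2.62·X mol/L.
Concentrations: [A] = 2.62 − 2.62X; [B] = 2.62X; [D] = 2.62X.
Kc = [B] [D] / ([A]).
Setting equal to 0.622 and solving for X on (0,1) gives X = 0.383.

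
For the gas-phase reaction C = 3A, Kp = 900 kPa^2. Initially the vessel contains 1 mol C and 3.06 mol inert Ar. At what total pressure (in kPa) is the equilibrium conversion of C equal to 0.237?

P = 198 kPa

Let X = conversion of C (basis 1 mol C); extent of reaction ξ = X.
At extent ξ: n_C = 1 − X; n_A = 3X; n_I = 3.06 (inert).
Total moles n_T = 4.06 + 2X.
Kp = p_A^3 / (p_C) with p_i = (n_i/n_T)·P.
At X = 0.237: the mole-fraction product g(X) = Π y_i^ν_i = 0.02292. Since Kp = g(X)·P^{2}, P = (Kp/g)^(1/2) = (900/0.02292)^(1/2) = 198 kPa.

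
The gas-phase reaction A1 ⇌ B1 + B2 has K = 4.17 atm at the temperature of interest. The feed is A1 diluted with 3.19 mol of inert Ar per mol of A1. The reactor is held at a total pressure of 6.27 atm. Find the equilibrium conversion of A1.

Take 1 mol A1 as basis and let X be its fractional conversion, so ξ = X.
Moles: n_A1 = 1 − X; n_B1 = X; n_B2 = X; n_I = 3.19 (inert).
Summing: n_T = 4.19 + X.
Mole fractions y_i = n_i/n_T; K = p_B1 p_B2 / (p_A1) with p_i = y_i·P.
Equating to 4.17 atm and solving on 0 < X < 1: X = 0.805.

X = 0.805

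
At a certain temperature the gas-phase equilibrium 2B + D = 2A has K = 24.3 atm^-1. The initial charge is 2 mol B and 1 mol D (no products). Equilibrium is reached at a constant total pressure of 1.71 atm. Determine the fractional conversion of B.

X = 0.700

Let X = conversion of B (basis 2 mol B); extent of reaction ξ = X.
Moles: n_B = 2 − 2X; n_D = 1 − X; n_A = 2X.
Summing: n_T = 3 − X.
With p_i = (n_i/n_T)P, K = p_A^2 / (p_B^2 p_D).
This yields a degree-3 equation in X; solving on (0,1), X = 0.700.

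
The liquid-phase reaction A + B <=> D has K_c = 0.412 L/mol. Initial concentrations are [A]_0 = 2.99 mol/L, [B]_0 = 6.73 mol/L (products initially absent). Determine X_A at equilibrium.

X = 0.662

Let X = conversion of A; extent ξ = 2.99·X mol/L.
Concentrations: [A] = 2.99 − 2.99X; [B] = 6.73 − 2.99X; [D] = 2.99X.
K_c = [D] / ([A] [B]).
Solving K_c = 0.412 for X ∈ (0,1): X = 0.662.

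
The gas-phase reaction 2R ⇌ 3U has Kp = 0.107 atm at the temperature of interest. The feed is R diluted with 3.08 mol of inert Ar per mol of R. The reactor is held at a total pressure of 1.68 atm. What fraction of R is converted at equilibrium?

Take 1 mol R as basis and let X be its fractional conversion, so ξ = 0.5X.
Species balance: n_R = 1 − X; n_U = 1.5X; n_I = 3.08 (inert).
Summing: n_T = 4.08 + 0.5X.
Mole fractions y_i = n_i/n_T; Kp = p_U^3 / (p_R^2) with p_i = y_i·P.
Substituting and setting equal to 0.107 atm gives a polynomial in X; the root in (0,1) is X = 0.330.

X = 0.330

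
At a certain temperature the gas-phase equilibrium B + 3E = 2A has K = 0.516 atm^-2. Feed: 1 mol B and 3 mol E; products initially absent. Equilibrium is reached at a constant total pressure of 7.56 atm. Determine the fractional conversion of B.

X = 0.648

Basis: 1 mol B initially; let X = conversion of B. Extent ξ = X.
Mole table: n_B = 1 − X; n_E = 3 − 3X; n_A = 2X.
Total moles n_T = 4 − 2X.
y_i = n_i/n_T, p_i = y_i·P. K = p_A^2 / (p_B p_E^3).
Equating to 0.516 atm^-2 and solving on 0 < X < 1: X = 0.648.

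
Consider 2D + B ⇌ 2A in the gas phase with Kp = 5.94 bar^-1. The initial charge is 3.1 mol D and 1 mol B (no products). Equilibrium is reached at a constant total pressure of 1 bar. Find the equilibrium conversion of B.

Let X = conversion of B (basis 1 mol B); extent of reaction ξ = X.
Moles: n_D = 3.1 − 2X; n_B = 1 − X; n_A = 2X.
n_T = Σnᵢ = 4.1 − X.
Mole fractions y_i = n_i/n_T; Kp = p_A^2 / (p_D^2 p_B) with p_i = y_i·P.
Equating to 5.94 bar^-1 and solving on 0 < X < 1: X = 0.668.

X = 0.668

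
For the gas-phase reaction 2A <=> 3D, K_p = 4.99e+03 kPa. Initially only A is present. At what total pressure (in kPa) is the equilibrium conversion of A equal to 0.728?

Basis: 1 mol A initially; let X = conversion of A. Extent ξ = 0.5X.
Moles: n_A = 1 − X; n_D = 1.5X.
Summing: n_T = 1 + 0.5X.
K_p = p_D^3 / (p_A^2) with p_i = (n_i/n_T)·P.
At X = 0.728: the mole-fraction product g(X) = Π y_i^ν_i = 12.9. Since K_p = g(X)·P^{1}, P = (K_p/g)^(1/1) = (4.99e+03/12.9)^(1/1) = 387 kPa.

P = 387 kPa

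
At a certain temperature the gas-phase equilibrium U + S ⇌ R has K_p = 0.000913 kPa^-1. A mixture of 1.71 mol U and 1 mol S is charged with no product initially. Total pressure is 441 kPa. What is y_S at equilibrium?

Let X = conversion of S (basis 1 mol S); extent of reaction ξ = X.
Mole table: n_U = 1.71 − X; n_S = 1 − X; n_R = X.
Total moles n_T = 2.71 − X.
y_i = n_i/n_T, p_i = y_i·P. K_p = p_R / (p_U p_S).
Equating to 0.000913 kPa^-1 and solving on 0 < X < 1: X = 0.195.
Then n_S = 0.805, n_T = 2.51, so y_S = 0.320.

y_S = 0.320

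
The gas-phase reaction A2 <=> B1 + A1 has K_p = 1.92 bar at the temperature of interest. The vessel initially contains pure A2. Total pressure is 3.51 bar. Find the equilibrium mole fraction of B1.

y_B1 = 0.373

Let X = conversion of A2 (basis 1 mol A2); extent of reaction ξ = X.
Mole table: n_A2 = 1 − X; n_B1 = X; n_A1 = X.
Summing: n_T = 1 + X.
y_i = n_i/n_T, p_i = y_i·P. K_p = p_B1 p_A1 / (p_A2).
This yields a degree-2 equation in X; solving on (0,1), X = 0.595.
Then n_B1 = 0.595, n_T = 1.59, so y_B1 = 0.373.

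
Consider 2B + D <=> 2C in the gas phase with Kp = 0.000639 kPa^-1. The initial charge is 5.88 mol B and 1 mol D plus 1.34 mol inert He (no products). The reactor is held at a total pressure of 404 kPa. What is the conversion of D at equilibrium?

X = 0.370

Basis: 1 mol D initially; let X = conversion of D. Extent ξ = X.
At extent ξ: n_B = 5.88 − 2X; n_D = 1 − X; n_C = 2X; n_I = 1.34 (inert).
Summing: n_T = 8.22 − X.
Mole fractions y_i = n_i/n_T; Kp = p_C^2 / (p_B^2 p_D) with p_i = y_i·P.
Substituting and setting equal to 0.000639 kPa^-1 gives a polynomial in X; the root in (0,1) is X = 0.370.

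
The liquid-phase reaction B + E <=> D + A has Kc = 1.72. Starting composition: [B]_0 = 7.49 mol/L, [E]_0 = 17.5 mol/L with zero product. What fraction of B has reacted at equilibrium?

Let X = conversion of B; extent ξ = 7.49·X mol/L.
Concentrations: [B] = 7.49 − 7.49X; [E] = 17.5 − 7.49X; [D] = 7.49X; [A] = 7.49X.
Kc = [D] [A] / ([B] [E]).
This equals 1.72 at X = 0.776 (the root in 0 < X < 1).

X = 0.776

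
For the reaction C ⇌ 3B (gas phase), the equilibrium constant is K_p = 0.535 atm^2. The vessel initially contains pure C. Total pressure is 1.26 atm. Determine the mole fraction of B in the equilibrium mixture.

Let X = conversion of C (basis 1 mol C); extent of reaction ξ = X.
Mole table: n_C = 1 − X; n_B = 3X.
Total moles n_T = 1 + 2X.
Mole fractions y_i = n_i/n_T; K_p = p_B^3 / (p_C) with p_i = y_i·P.
This yields a degree-3 equation in X; solving on (0,1), X = 0.280.
Then n_B = 0.839, n_T = 1.56, so y_B = 0.538.

y_B = 0.538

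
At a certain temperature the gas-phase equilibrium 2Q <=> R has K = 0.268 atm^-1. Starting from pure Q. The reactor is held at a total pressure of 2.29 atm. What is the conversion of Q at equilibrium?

X = 0.462

Take 1 mol Q as basis and let X be its fractional conversion, so ξ = 0.5X.
Species balance: n_Q = 1 − X; n_R = 0.5X.
Total moles n_T = 1 − 0.5X.
Mole fractions y_i = n_i/n_T; K = p_R / (p_Q^2) with p_i = y_i·P.
Equating to 0.268 atm^-1 and solving on 0 < X < 1: X = 0.462.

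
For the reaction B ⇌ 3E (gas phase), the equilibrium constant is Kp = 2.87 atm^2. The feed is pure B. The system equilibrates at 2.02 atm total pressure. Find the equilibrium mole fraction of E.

y_E = 0.635

Let X = conversion of B (basis 1 mol B); extent of reaction ξ = X.
Moles: n_B = 1 − X; n_E = 3X.
n_T = Σnᵢ = 1 + 2X.
With p_i = (n_i/n_T)P, Kp = p_E^3 / (p_B).
This yields a degree-3 equation in X; solving on (0,1), X = 0.367.
Then n_E = 1.1, n_T = 1.73, so y_E = 0.635.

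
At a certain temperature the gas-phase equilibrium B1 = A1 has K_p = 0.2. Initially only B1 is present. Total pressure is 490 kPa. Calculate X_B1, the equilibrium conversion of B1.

X = 0.167

Let X = conversion of B1 (basis 1 mol B1); extent of reaction ξ = X.
Species balance: n_B1 = 1 − X; n_A1 = X.
n_T stays at 1 (no change in mole number).
With p_i = (n_i/n_T)P, K_p = p_A1 / (p_B1).
Setting this equal to 0.2 and taking the physical root (0 < X < 1) gives X = 0.167.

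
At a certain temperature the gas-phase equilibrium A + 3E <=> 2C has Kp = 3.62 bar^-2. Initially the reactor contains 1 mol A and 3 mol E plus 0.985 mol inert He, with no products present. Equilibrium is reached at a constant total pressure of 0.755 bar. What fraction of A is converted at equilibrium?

Basis: 1 mol A initially; let X = conversion of A. Extent ξ = X.
Moles: n_A = 1 − X; n_E = 3 − 3X; n_C = 2X; n_I = 0.985 (inert).
Total moles n_T = 4.99 − 2X.
y_i = n_i/n_T, p_i = y_i·P. Kp = p_C^2 / (p_A p_E^3).
Setting this equal to 3.62 bar^-2 and taking the physical root (0 < X < 1) gives X = 0.359.

X = 0.359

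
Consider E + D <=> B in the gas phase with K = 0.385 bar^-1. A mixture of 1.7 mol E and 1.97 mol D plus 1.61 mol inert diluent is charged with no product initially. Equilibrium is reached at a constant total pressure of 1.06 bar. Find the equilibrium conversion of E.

X = 0.124

Basis: 1.7 mol E initially; let X = conversion of E. Extent ξ = 1.7X.
Mole table: n_E = 1.7 − 1.7X; n_D = 1.97 − 1.7X; n_B = 1.7X; n_I = 1.61 (inert).
Summing: n_T = 5.28 − 1.7X.
With p_i = (n_i/n_T)P, K = p_B / (p_E p_D).
Substituting and setting equal to 0.385 bar^-1 gives a polynomial in X; the root in (0,1) is X = 0.124.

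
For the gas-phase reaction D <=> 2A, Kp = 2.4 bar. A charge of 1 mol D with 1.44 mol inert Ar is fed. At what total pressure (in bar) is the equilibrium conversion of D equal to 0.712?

P = 1.07 bar

Let X = conversion of D (basis 1 mol D); extent of reaction ξ = X.
Species balance: n_D = 1 − X; n_A = 2X; n_I = 1.44 (inert).
n_T = Σnᵢ = 2.44 + X.
Kp = p_A^2 / (p_D) with p_i = (n_i/n_T)·P.
At X = 0.712: the mole-fraction product g(X) = Π y_i^ν_i = 2.234. Since Kp = g(X)·P^{1}, P = (Kp/g)^(1/1) = (2.4/2.234)^(1/1) = 1.07 bar.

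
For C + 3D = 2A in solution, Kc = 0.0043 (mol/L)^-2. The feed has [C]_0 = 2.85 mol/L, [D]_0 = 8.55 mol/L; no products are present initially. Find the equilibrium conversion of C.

X = 0.263

Let X = conversion of C; extent ξ = 2.85·X mol/L.
Concentrations: [C] = 2.85 − 2.85X; [D] = 8.55 − 8.55X; [A] = 5.7X.
Kc = [A]^2 / ([C] [D]^3).
This equals 0.0043 at X = 0.263 (the root in 0 < X < 1).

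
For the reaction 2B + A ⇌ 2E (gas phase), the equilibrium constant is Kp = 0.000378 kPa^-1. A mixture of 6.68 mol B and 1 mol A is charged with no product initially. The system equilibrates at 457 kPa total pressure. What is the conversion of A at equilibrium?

Basis: 1 mol A initially; let X = conversion of A. Extent ξ = X.
Mole table: n_B = 6.68 − 2X; n_A = 1 − X; n_E = 2X.
Summing: n_T = 7.68 − X.
Mole fractions y_i = n_i/n_T; Kp = p_E^2 / (p_B^2 p_A) with p_i = y_i·P.
Substituting and setting equal to 0.000378 kPa^-1 gives a polynomial in X; the root in (0,1) is X = 0.365.

X = 0.365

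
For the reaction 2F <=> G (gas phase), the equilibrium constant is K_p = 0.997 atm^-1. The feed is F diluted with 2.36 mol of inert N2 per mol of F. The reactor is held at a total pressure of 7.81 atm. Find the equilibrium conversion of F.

X = 0.645

Take 1 mol F as basis and let X be its fractional conversion, so ξ = 0.5X.
Species balance: n_F = 1 − X; n_G = 0.5X; n_I = 2.36 (inert).
n_T = Σnᵢ = 3.36 − 0.5X.
Mole fractions y_i = n_i/n_T; K_p = p_G / (p_F^2) with p_i = y_i·P.
Substituting and setting equal to 0.997 atm^-1 gives a polynomial in X; the root in (0,1) is X = 0.645.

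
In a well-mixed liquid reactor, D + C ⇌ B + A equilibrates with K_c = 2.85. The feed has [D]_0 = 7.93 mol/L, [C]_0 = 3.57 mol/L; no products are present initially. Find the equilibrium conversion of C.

X = 0.828

Let X = conversion of C; extent ξ = 3.57·X mol/L.
Concentrations: [D] = 7.93 − 3.57X; [C] = 3.57 − 3.57X; [B] = 3.57X; [A] = 3.57X.
K_c = [B] [A] / ([D] [C]).
Setting equal to 2.85 and solving for X on (0,1) gives X = 0.828.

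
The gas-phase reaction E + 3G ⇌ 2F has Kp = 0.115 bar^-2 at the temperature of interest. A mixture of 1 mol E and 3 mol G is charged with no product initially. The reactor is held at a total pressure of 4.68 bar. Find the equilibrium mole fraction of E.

Let X = conversion of E (basis 1 mol E); extent of reaction ξ = X.
Mole table: n_E = 1 − X; n_G = 3 − 3X; n_F = 2X.
Total moles n_T = 4 − 2X.
y_i = n_i/n_T, p_i = y_i·P. Kp = p_F^2 / (p_E p_G^3).
Setting this equal to 0.115 bar^-2 and taking the physical root (0 < X < 1) gives X = 0.428.
Then n_E = 0.572, n_T = 3.14, so y_E = 0.182.

y_E = 0.182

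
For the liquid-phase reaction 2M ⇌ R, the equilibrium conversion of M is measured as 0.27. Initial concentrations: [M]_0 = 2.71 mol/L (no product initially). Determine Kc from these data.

Let X = conversion of M.
Concentrations: [M] = 2.71 − 2.71X; [R] = 1.35X.
At X = 0.27: [M] = 1.98, [R] = 0.366.
Kc = [R] / ([M]^2) = 0.0935 L/mol.

Kc = 0.0935 L/mol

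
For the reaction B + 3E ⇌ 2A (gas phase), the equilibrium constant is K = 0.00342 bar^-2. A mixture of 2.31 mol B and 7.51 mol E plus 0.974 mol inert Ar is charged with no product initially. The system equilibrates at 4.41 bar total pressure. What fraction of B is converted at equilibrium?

Let X = conversion of B (basis 2.31 mol B); extent of reaction ξ = 2.31X.
Moles: n_B = 2.31 − 2.31X; n_E = 7.51 − 6.93X; n_A = 4.62X; n_I = 0.974 (inert).
Summing: n_T = 10.8 − 4.62X.
y_i = n_i/n_T, p_i = y_i·P. K = p_A^2 / (p_B p_E^3).
Substituting and setting equal to 0.00342 bar^-2 gives a polynomial in X; the root in (0,1) is X = 0.132.

X = 0.132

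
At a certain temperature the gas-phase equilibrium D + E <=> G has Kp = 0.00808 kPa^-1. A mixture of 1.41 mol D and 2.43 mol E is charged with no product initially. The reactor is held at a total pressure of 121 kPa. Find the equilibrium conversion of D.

Let X = conversion of D (basis 1.41 mol D); extent of reaction ξ = 1.41X.
Moles: n_D = 1.41 − 1.41X; n_E = 2.43 − 1.41X; n_G = 1.41X.
Total moles n_T = 3.84 − 1.41X.
y_i = n_i/n_T, p_i = y_i·P. Kp = p_G / (p_D p_E).
Setting this equal to 0.00808 kPa^-1 and taking the physical root (0 < X < 1) gives X = 0.361.

X = 0.361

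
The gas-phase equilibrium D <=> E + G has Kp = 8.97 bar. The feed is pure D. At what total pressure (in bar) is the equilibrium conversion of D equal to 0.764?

P = 6.4 bar

Let X = conversion of D (basis 1 mol D); extent of reaction ξ = X.
At extent ξ: n_D = 1 − X; n_E = X; n_G = X.
Total moles n_T = 1 + X.
Kp = p_E p_G / (p_D) with p_i = (n_i/n_T)·P.
At X = 0.764: the mole-fraction product g(X) = Π y_i^ν_i = 1.402. Since Kp = g(X)·P^{1}, P = (Kp/g)^(1/1) = (8.97/1.402)^(1/1) = 6.4 bar.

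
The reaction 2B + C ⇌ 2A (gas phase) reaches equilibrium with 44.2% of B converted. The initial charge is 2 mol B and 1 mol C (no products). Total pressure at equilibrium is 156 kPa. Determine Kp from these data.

Basis: 2 mol B initially; let X = conversion of B. Extent ξ = X.
At extent ξ: n_B = 2 − 2X; n_C = 1 − X; n_A = 2X.
Total moles n_T = 3 − X.
At X = 0.442: n_B = 1.12, n_C = 0.558, n_A = 0.884, n_T = 2.56.
p_i = (n_i/n_T)·P. Kp = p_A^2 / (p_B^2 p_C) = 0.0184 kPa^-1.

Kp = 0.0184 kPa^-1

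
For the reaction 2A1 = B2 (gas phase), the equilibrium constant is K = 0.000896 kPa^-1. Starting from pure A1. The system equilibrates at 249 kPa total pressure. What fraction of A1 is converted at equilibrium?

Let X = conversion of A1 (basis 1 mol A1); extent of reaction ξ = 0.5X.
Moles: n_A1 = 1 − X; n_B2 = 0.5X.
n_T = Σnᵢ = 1 − 0.5X.
y_i = n_i/n_T, p_i = y_i·P. K = p_B2 / (p_A1^2).
Equating to 0.000896 kPa^-1 and solving on 0 < X < 1: X = 0.273.

X = 0.273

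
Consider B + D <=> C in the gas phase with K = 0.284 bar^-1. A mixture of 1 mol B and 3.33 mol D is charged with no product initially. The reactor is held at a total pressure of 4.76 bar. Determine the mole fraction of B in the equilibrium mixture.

y_B = 0.131

Take 1 mol B as basis and let X be its fractional conversion, so ξ = X.
Mole table: n_B = 1 − X; n_D = 3.33 − X; n_C = X.
Total moles n_T = 4.33 − X.
With p_i = (n_i/n_T)P, K = p_C / (p_B p_D).
Equating to 0.284 bar^-1 and solving on 0 < X < 1: X = 0.500.
Then n_B = 0.5, n_T = 3.83, so y_B = 0.131.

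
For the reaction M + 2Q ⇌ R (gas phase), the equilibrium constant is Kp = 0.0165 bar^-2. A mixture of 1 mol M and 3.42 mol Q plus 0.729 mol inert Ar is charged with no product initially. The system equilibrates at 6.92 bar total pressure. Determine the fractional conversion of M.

Basis: 1 mol M initially; let X = conversion of M. Extent ξ = X.
At extent ξ: n_M = 1 − X; n_Q = 3.42 − 2X; n_R = X; n_I = 0.729 (inert).
Summing: n_T = 5.15 − 2X.
y_i = n_i/n_T, p_i = y_i·P. Kp = p_R / (p_M p_Q^2).
Substituting and setting equal to 0.0165 bar^-2 gives a polynomial in X; the root in (0,1) is X = 0.239.

X = 0.239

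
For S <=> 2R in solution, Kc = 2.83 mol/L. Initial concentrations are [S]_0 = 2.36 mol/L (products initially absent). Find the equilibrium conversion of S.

Let X = conversion of S; extent ξ = 2.36·X mol/L.
Concentrations: [S] = 2.36 − 2.36X; [R] = 4.72X.
Kc = [R]^2 / ([S]).
Equating to 2.83 mol/L: the physical root is X = 0.418.

X = 0.418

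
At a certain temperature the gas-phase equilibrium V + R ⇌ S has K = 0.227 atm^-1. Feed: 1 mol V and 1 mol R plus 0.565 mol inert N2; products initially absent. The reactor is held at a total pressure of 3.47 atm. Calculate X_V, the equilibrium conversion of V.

Let X = conversion of V (basis 1 mol V); extent of reaction ξ = X.
Mole table: n_V = 1 − X; n_R = 1 − X; n_S = X; n_I = 0.565 (inert).
Total moles n_T = 2.56 − X.
Mole fractions y_i = n_i/n_T; K = p_S / (p_V p_R) with p_i = y_i·P.
Substituting and setting equal to 0.227 atm^-1 gives a polynomial in X; the root in (0,1) is X = 0.209.

X = 0.209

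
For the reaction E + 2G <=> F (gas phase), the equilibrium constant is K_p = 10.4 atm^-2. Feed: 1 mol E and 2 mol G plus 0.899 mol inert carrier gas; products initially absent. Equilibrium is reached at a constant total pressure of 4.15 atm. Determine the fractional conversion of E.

Let X = conversion of E (basis 1 mol E); extent of reaction ξ = X.
At extent ξ: n_E = 1 − X; n_G = 2 − 2X; n_F = X; n_I = 0.899 (inert).
Total moles n_T = 3.9 − 2X.
Mole fractions y_i = n_i/n_T; K_p = p_F / (p_E p_G^2) with p_i = y_i·P.
Equating to 10.4 atm^-2 and solving on 0 < X < 1: X = 0.820.

X = 0.820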